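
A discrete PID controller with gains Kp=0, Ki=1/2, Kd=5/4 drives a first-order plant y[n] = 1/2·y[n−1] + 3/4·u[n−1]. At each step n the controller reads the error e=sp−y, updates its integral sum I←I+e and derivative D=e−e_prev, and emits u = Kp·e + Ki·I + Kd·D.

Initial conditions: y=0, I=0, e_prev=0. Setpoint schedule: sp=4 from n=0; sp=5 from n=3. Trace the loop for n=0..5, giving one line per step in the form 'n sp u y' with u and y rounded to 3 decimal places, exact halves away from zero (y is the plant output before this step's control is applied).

0 4 7.000 0.000
1 4 -5.188 5.250
2 4 12.152 -1.266
3 5 -8.667 8.481
4 5 19.323 -2.259
5 5 -17.812 13.362

(exact arithmetic carried between steps; '≈' marks a value shown rounded to 6 d.p. or computed from one; I and e_prev carry over from the previous line; the table rounds u and y to 3 d.p., halves away from zero)
n=0: y=0, sp=4, e=sp−y=4; I=4, D=e−e_prev=4; u=0·4+1/2·4+5/4·4=7; next y=1/2·0+3/4·7=5.25
n=1: y=5.25, sp=4, e=sp−y=-1.25; I=2.75, D=e−e_prev=-5.25; u=0·(-1.25)+1/2·2.75+5/4·(-5.25)=-5.1875; next y=1/2·5.25+3/4·(-5.1875)=-1.265625
n=2: y=-1.265625, sp=4, e=sp−y=5.265625; I=8.015625, D=e−e_prev=6.515625; u=0·5.265625+1/2·8.015625+5/4·6.515625≈12.152344; next y=1/2·(-1.265625)+3/4·12.152344≈8.481445
n=3: y≈8.481445, sp=5, e=sp−y≈-3.481445; I≈4.534180, D=e−e_prev≈-8.747070; u=0·(-3.481445)+1/2·4.534180+5/4·(-8.747070)≈-8.666748; next y=1/2·8.481445+3/4·(-8.666748)≈-2.259338
n=4: y≈-2.259338, sp=5, e=sp−y≈7.259338; I≈11.793518, D=e−e_prev≈10.740784; u=0·7.259338+1/2·11.793518+5/4·10.740784≈19.322739; next y=1/2·(-2.259338)+3/4·19.322739≈13.362385
n=5: y≈13.362385, sp=5, e=sp−y≈-8.362385; I≈3.431133, D=e−e_prev≈-15.621723; u=0·(-8.362385)+1/2·3.431133+5/4·(-15.621723)≈-17.811587; next y=1/2·13.362385+3/4·(-17.811587)≈-6.677498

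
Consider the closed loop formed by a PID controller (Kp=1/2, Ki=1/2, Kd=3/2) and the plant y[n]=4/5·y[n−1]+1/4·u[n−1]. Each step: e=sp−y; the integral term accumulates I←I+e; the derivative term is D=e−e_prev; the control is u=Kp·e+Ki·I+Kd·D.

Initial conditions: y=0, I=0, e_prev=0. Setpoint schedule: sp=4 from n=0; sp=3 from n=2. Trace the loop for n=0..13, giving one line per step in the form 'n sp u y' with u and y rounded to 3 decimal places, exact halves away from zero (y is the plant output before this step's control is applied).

(exact arithmetic carried between steps; '≈' marks a value shown rounded to 6 d.p. or computed from one; I and e_prev carry over from the previous line; the table rounds u and y to 3 d.p., halves away from zero)
n=0: y=0, sp=4, e=sp−y=4; I=4, D=e−e_prev=4; u=1/2·4+1/2·4+3/2·4=10; next y=4/5·0+1/4·10=2.5
n=1: y=2.5, sp=4, e=sp−y=1.5; I=5.5, D=e−e_prev=-2.5; u=1/2·1.5+1/2·5.5+3/2·(-2.5)=-0.25; next y=4/5·2.5+1/4·(-0.25)=1.9375
n=2: y=1.9375, sp=3, e=sp−y=1.0625; I=6.5625, D=e−e_prev=-0.4375; u=1/2·1.0625+1/2·6.5625+3/2·(-0.4375)=3.15625; next y=4/5·1.9375+1/4·3.15625≈2.339063
n=3: y≈2.339063, sp=3, e=sp−y≈0.660938; I≈7.223438, D=e−e_prev≈-0.401563; u=1/2·0.660938+1/2·7.223438+3/2·(-0.401563)≈3.339844; next y=4/5·2.339063+1/4·3.339844≈2.706211
n=4: y≈2.706211, sp=3, e=sp−y≈0.293789; I≈7.517227, D=e−e_prev≈-0.367148; u=1/2·0.293789+1/2·7.517227+3/2·(-0.367148)≈3.354785; next y=4/5·2.706211+1/4·3.354785≈3.003665
n=5: y≈3.003665, sp=3, e=sp−y≈-0.003665; I≈7.513562, D=e−e_prev≈-0.297454; u=1/2·(-0.003665)+1/2·7.513562+3/2·(-0.297454)≈3.308767; next y=4/5·3.003665+1/4·3.308767≈3.230124
n=6: y≈3.230124, sp=3, e=sp−y≈-0.230124; I≈7.283438, D=e−e_prev≈-0.226459; u=1/2·(-0.230124)+1/2·7.283438+3/2·(-0.226459)≈3.186969; next y=4/5·3.230124+1/4·3.186969≈3.380841
n=7: y≈3.380841, sp=3, e=sp−y≈-0.380841; I≈6.902596, D=e−e_prev≈-0.150717; u=1/2·(-0.380841)+1/2·6.902596+3/2·(-0.150717)≈3.034801; next y=4/5·3.380841+1/4·3.034801≈3.463373
n=8: y≈3.463373, sp=3, e=sp−y≈-0.463373; I≈6.439223, D=e−e_prev≈-0.082532; u=1/2·(-0.463373)+1/2·6.439223+3/2·(-0.082532)≈2.864127; next y=4/5·3.463373+1/4·2.864127≈3.486730
n=9: y≈3.486730, sp=3, e=sp−y≈-0.486730; I≈5.952493, D=e−e_prev≈-0.023357; u=1/2·(-0.486730)+1/2·5.952493+3/2·(-0.023357)≈2.697846; next y=4/5·3.486730+1/4·2.697846≈3.463846
n=10: y≈3.463846, sp=3, e=sp−y≈-0.463846; I≈5.488647, D=e−e_prev≈0.022885; u=1/2·(-0.463846)+1/2·5.488647+3/2·0.022885≈2.546728; next y=4/5·3.463846+1/4·2.546728≈3.407758
n=11: y≈3.407758, sp=3, e=sp−y≈-0.407758; I≈5.080889, D=e−e_prev≈0.056087; u=1/2·(-0.407758)+1/2·5.080889+3/2·0.056087≈2.420696; next y=4/5·3.407758+1/4·2.420696≈3.331381
n=12: y≈3.331381, sp=3, e=sp−y≈-0.331381; I≈4.749508, D=e−e_prev≈0.076378; u=1/2·(-0.331381)+1/2·4.749508+3/2·0.076378≈2.323630; next y=4/5·3.331381+1/4·2.323630≈3.246012
n=13: y≈3.246012, sp=3, e=sp−y≈-0.246012; I≈4.503496, D=e−e_prev≈0.085369; u=1/2·(-0.246012)+1/2·4.503496+3/2·0.085369≈2.256795; next y=4/5·3.246012+1/4·2.256795≈3.161008

0 4 10.000 0.000
1 4 -0.250 2.500
2 3 3.156 1.938
3 3 3.340 2.339
4 3 3.355 2.706
5 3 3.309 3.004
6 3 3.187 3.230
7 3 3.035 3.381
8 3 2.864 3.463
9 3 2.698 3.487
10 3 2.547 3.464
11 3 2.421 3.408
12 3 2.324 3.331
13 3 2.257 3.246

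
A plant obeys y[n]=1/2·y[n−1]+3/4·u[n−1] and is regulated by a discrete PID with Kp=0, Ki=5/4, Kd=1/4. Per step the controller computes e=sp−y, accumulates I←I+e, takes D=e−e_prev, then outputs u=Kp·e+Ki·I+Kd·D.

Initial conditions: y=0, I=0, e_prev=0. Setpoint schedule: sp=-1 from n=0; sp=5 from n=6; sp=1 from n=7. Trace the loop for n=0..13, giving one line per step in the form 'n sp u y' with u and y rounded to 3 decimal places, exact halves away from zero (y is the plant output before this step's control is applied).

0 -1 -1.500 0.000
1 -1 -0.813 -1.125
2 -1 -0.867 -1.172
3 -1 -0.567 -1.236
4 -1 -0.577 -1.044
5 -1 -0.608 -0.955
6 5 8.326 -0.933
7 1 -1.819 5.778
8 1 1.266 1.525
9 1 -0.734 1.712
10 1 0.533 0.306
11 1 0.679 0.552
12 1 0.951 0.785
13 1 0.797 1.106

(exact arithmetic carried between steps; '≈' marks a value shown rounded to 6 d.p. or computed from one; I and e_prev carry over from the previous line; the table rounds u and y to 3 d.p., halves away from zero)
n=0: y=0, sp=-1, e=sp−y=-1; I=-1, D=e−e_prev=-1; u=0·(-1)+5/4·(-1)+1/4·(-1)=-1.5; next y=1/2·0+3/4·(-1.5)=-1.125
n=1: y=-1.125, sp=-1, e=sp−y=0.125; I=-0.875, D=e−e_prev=1.125; u=0·0.125+5/4·(-0.875)+1/4·1.125=-0.8125; next y=1/2·(-1.125)+3/4·(-0.8125)=-1.171875
n=2: y=-1.171875, sp=-1, e=sp−y=0.171875; I=-0.703125, D=e−e_prev=0.046875; u=0·0.171875+5/4·(-0.703125)+1/4·0.046875≈-0.867188; next y=1/2·(-1.171875)+3/4·(-0.867188)≈-1.236328
n=3: y≈-1.236328, sp=-1, e=sp−y≈0.236328; I≈-0.466797, D=e−e_prev≈0.064453; u=0·0.236328+5/4·(-0.466797)+1/4·0.064453≈-0.567383; next y=1/2·(-1.236328)+3/4·(-0.567383)≈-1.043701
n=4: y≈-1.043701, sp=-1, e=sp−y≈0.043701; I≈-0.423096, D=e−e_prev≈-0.192627; u=0·0.043701+5/4·(-0.423096)+1/4·(-0.192627)≈-0.577026; next y=1/2·(-1.043701)+3/4·(-0.577026)≈-0.954620
n=5: y≈-0.954620, sp=-1, e=sp−y≈-0.045380; I≈-0.468475, D=e−e_prev≈-0.089081; u=0·(-0.045380)+5/4·(-0.468475)+1/4·(-0.089081)≈-0.607864; next y=1/2·(-0.954620)+3/4·(-0.607864)≈-0.933208
n=6: y≈-0.933208, sp=5, e=sp−y≈5.933208; I≈5.464733, D=e−e_prev≈5.978588; u=0·5.933208+5/4·5.464733+1/4·5.978588≈8.325563; next y=1/2·(-0.933208)+3/4·8.325563≈5.777568
n=7: y≈5.777568, sp=1, e=sp−y≈-4.777568; I≈0.687165, D=e−e_prev≈-10.710777; u=0·(-4.777568)+5/4·0.687165+1/4·(-10.710777)≈-1.818738; next y=1/2·5.777568+3/4·(-1.818738)≈1.524731
n=8: y≈1.524731, sp=1, e=sp−y≈-0.524731; I≈0.162434, D=e−e_prev≈4.252838; u=0·(-0.524731)+5/4·0.162434+1/4·4.252838≈1.266252; next y=1/2·1.524731+3/4·1.266252≈1.712054
n=9: y≈1.712054, sp=1, e=sp−y≈-0.712054; I≈-0.549620, D=e−e_prev≈-0.187324; u=0·(-0.712054)+5/4·(-0.549620)+1/4·(-0.187324)≈-0.733856; next y=1/2·1.712054+3/4·(-0.733856)≈0.305635
n=10: y≈0.305635, sp=1, e=sp−y≈0.694365; I≈0.144745, D=e−e_prev≈1.406419; u=0·0.694365+5/4·0.144745+1/4·1.406419≈0.532536; next y=1/2·0.305635+3/4·0.532536≈0.552219
n=11: y≈0.552219, sp=1, e=sp−y≈0.447781; I≈0.592525, D=e−e_prev≈-0.246584; u=0·0.447781+5/4·0.592525+1/4·(-0.246584)≈0.679011; next y=1/2·0.552219+3/4·0.679011≈0.785368
n=12: y≈0.785368, sp=1, e=sp−y≈0.214632; I≈0.807158, D=e−e_prev≈-0.233148; u=0·0.214632+5/4·0.807158+1/4·(-0.233148)≈0.950660; next y=1/2·0.785368+3/4·0.950660≈1.105679
n=13: y≈1.105679, sp=1, e=sp−y≈-0.105679; I≈0.701479, D=e−e_prev≈-0.320311; u=0·(-0.105679)+5/4·0.701479+1/4·(-0.320311)≈0.796771; next y=1/2·1.105679+3/4·0.796771≈1.150417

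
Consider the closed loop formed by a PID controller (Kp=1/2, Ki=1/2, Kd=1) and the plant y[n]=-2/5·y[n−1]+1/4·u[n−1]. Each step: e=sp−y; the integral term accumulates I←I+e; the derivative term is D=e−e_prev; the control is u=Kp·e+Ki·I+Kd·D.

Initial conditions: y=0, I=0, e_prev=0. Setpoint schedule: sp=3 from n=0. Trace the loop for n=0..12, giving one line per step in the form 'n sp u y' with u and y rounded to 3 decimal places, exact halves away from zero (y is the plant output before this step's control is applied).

(exact arithmetic carried between steps; '≈' marks a value shown rounded to 6 d.p. or computed from one; I and e_prev carry over from the previous line; the table rounds u and y to 3 d.p., halves away from zero)
n=0: y=0, sp=3, e=sp−y=3; I=3, D=e−e_prev=3; u=1/2·3+1/2·3+1·3=6; next y=-2/5·0+1/4·6=1.5
n=1: y=1.5, sp=3, e=sp−y=1.5; I=4.5, D=e−e_prev=-1.5; u=1/2·1.5+1/2·4.5+1·(-1.5)=1.5; next y=-2/5·1.5+1/4·1.5=-0.225
n=2: y=-0.225, sp=3, e=sp−y=3.225; I=7.725, D=e−e_prev=1.725; u=1/2·3.225+1/2·7.725+1·1.725=7.2; next y=-2/5·(-0.225)+1/4·7.2=1.89
n=3: y=1.89, sp=3, e=sp−y=1.11; I=8.835, D=e−e_prev=-2.115; u=1/2·1.11+1/2·8.835+1·(-2.115)=2.8575; next y=-2/5·1.89+1/4·2.8575=-0.041625
n=4: y=-0.041625, sp=3, e=sp−y=3.041625; I=11.876625, D=e−e_prev=1.931625; u=1/2·3.041625+1/2·11.876625+1·1.931625=9.39075; next y=-2/5·(-0.041625)+1/4·9.39075≈2.364338
n=5: y≈2.364338, sp=3, e=sp−y≈0.635663; I≈12.512288, D=e−e_prev≈-2.405963; u=1/2·0.635663+1/2·12.512288+1·(-2.405963)≈4.168013; next y=-2/5·2.364338+1/4·4.168013≈0.096268
n=6: y≈0.096268, sp=3, e=sp−y≈2.903732; I≈15.416019, D=e−e_prev≈2.268069; u=1/2·2.903732+1/2·15.416019+1·2.268069≈11.427945; next y=-2/5·0.096268+1/4·11.427945≈2.818479
n=7: y=2.818479, sp=3, e=sp−y=0.181521; I≈15.597540, D=e−e_prev≈-2.722211; u=1/2·0.181521+1/2·15.597540+1·(-2.722211)≈5.167320; next y=-2/5·2.818479+1/4·5.167320≈0.164438
n=8: y≈0.164438, sp=3, e=sp−y≈2.835562; I≈18.433102, D=e−e_prev≈2.654041; u=1/2·2.835562+1/2·18.433102+1·2.654041≈13.288372; next y=-2/5·0.164438+1/4·13.288372≈3.256318
n=9: y≈3.256318, sp=3, e=sp−y≈-0.256318; I≈18.176784, D=e−e_prev≈-3.091879; u=1/2·(-0.256318)+1/2·18.176784+1·(-3.091879)≈5.868354; next y=-2/5·3.256318+1/4·5.868354≈0.164561
n=10: y≈0.164561, sp=3, e=sp−y≈2.835439; I≈21.012223, D=e−e_prev≈3.091756; u=1/2·2.835439+1/2·21.012223+1·3.091756≈15.015587; next y=-2/5·0.164561+1/4·15.015587≈3.688072
n=11: y≈3.688072, sp=3, e=sp−y≈-0.688072; I≈20.324151, D=e−e_prev≈-3.523511; u=1/2·(-0.688072)+1/2·20.324151+1·(-3.523511)≈6.294528; next y=-2/5·3.688072+1/4·6.294528≈0.098403
n=12: y≈0.098403, sp=3, e=sp−y≈2.901597; I≈23.225747, D=e−e_prev≈3.589669; u=1/2·2.901597+1/2·23.225747+1·3.589669≈16.653341; next y=-2/5·0.098403+1/4·16.653341≈4.123974

0 3 6.000 0.000
1 3 1.500 1.500
2 3 7.200 -0.225
3 3 2.858 1.890
4 3 9.391 -0.042
5 3 4.168 2.364
6 3 11.428 0.096
7 3 5.167 2.818
8 3 13.288 0.164
9 3 5.868 3.256
10 3 15.016 0.165
11 3 6.295 3.688
12 3 16.653 0.098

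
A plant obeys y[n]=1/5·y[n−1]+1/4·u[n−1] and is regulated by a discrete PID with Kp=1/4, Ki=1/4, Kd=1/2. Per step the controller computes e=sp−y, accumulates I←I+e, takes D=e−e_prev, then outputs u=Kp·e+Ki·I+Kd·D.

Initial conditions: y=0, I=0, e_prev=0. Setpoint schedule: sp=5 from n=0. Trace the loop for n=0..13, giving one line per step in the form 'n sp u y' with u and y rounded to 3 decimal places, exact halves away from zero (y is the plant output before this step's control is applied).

(exact arithmetic carried between steps; '≈' marks a value shown rounded to 6 d.p. or computed from one; I and e_prev carry over from the previous line; the table rounds u and y to 3 d.p., halves away from zero)
n=0: y=0, sp=5, e=sp−y=5; I=5, D=e−e_prev=5; u=1/4·5+1/4·5+1/2·5=5; next y=1/5·0+1/4·5=1.25
n=1: y=1.25, sp=5, e=sp−y=3.75; I=8.75, D=e−e_prev=-1.25; u=1/4·3.75+1/4·8.75+1/2·(-1.25)=2.5; next y=1/5·1.25+1/4·2.5=0.875
n=2: y=0.875, sp=5, e=sp−y=4.125; I=12.875, D=e−e_prev=0.375; u=1/4·4.125+1/4·12.875+1/2·0.375=4.4375; next y=1/5·0.875+1/4·4.4375=1.284375
n=3: y=1.284375, sp=5, e=sp−y=3.715625; I=16.590625, D=e−e_prev=-0.409375; u=1/4·3.715625+1/4·16.590625+1/2·(-0.409375)=4.871875; next y=1/5·1.284375+1/4·4.871875≈1.474844
n=4: y≈1.474844, sp=5, e=sp−y≈3.525156; I≈20.115781, D=e−e_prev≈-0.190469; u=1/4·3.525156+1/4·20.115781+1/2·(-0.190469)≈5.815; next y=1/5·1.474844+1/4·5.815≈1.748719
n=5: y≈1.748719, sp=5, e=sp−y≈3.251281; I≈23.367063, D=e−e_prev≈-0.273875; u=1/4·3.251281+1/4·23.367063+1/2·(-0.273875)≈6.517648; next y=1/5·1.748719+1/4·6.517648≈1.979156
n=6: y≈1.979156, sp=5, e=sp−y≈3.020844; I≈26.387907, D=e−e_prev≈-0.230437; u=1/4·3.020844+1/4·26.387907+1/2·(-0.230437)≈7.236969; next y=1/5·1.979156+1/4·7.236969≈2.205073
n=7: y≈2.205073, sp=5, e=sp−y≈2.794927; I≈29.182833, D=e−e_prev≈-0.225918; u=1/4·2.794927+1/4·29.182833+1/2·(-0.225918)≈7.881481; next y=1/5·2.205073+1/4·7.881481≈2.411385
n=8: y≈2.411385, sp=5, e=sp−y≈2.588615; I≈31.771448, D=e−e_prev≈-0.206312; u=1/4·2.588615+1/4·31.771448+1/2·(-0.206312)≈8.486860; next y=1/5·2.411385+1/4·8.486860≈2.603992
n=9: y≈2.603992, sp=5, e=sp−y≈2.396008; I≈34.167456, D=e−e_prev≈-0.192607; u=1/4·2.396008+1/4·34.167456+1/2·(-0.192607)≈9.044563; next y=1/5·2.603992+1/4·9.044563≈2.781939
n=10: y≈2.781939, sp=5, e=sp−y≈2.218061; I≈36.385517, D=e−e_prev≈-0.177947; u=1/4·2.218061+1/4·36.385517+1/2·(-0.177947)≈9.561921; next y=1/5·2.781939+1/4·9.561921≈2.946868
n=11: y≈2.946868, sp=5, e=sp−y≈2.053132; I≈38.438649, D=e−e_prev≈-0.164929; u=1/4·2.053132+1/4·38.438649+1/2·(-0.164929)≈10.040481; next y=1/5·2.946868+1/4·10.040481≈3.099494
n=12: y≈3.099494, sp=5, e=sp−y≈1.900506; I≈40.339155, D=e−e_prev≈-0.152626; u=1/4·1.900506+1/4·40.339155+1/2·(-0.152626)≈10.483603; next y=1/5·3.099494+1/4·10.483603≈3.240799
n=13: y≈3.240799, sp=5, e=sp−y≈1.759201; I≈42.098356, D=e−e_prev≈-0.141306; u=1/4·1.759201+1/4·42.098356+1/2·(-0.141306)≈10.893736; next y=1/5·3.240799+1/4·10.893736≈3.371594

0 5 5.000 0.000
1 5 2.500 1.250
2 5 4.438 0.875
3 5 4.872 1.284
4 5 5.815 1.475
5 5 6.518 1.749
6 5 7.237 1.979
7 5 7.881 2.205
8 5 8.487 2.411
9 5 9.045 2.604
10 5 9.562 2.782
11 5 10.040 2.947
12 5 10.484 3.099
13 5 10.894 3.241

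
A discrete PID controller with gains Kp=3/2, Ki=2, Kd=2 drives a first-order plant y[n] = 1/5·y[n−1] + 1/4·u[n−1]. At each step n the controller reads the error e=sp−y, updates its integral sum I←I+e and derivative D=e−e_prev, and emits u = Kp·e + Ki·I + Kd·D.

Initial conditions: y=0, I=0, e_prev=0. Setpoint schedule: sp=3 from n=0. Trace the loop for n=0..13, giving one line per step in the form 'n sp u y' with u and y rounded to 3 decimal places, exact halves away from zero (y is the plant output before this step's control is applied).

(exact arithmetic carried between steps; '≈' marks a value shown rounded to 6 d.p. or computed from one; I and e_prev carry over from the previous line; the table rounds u and y to 3 d.p., halves away from zero)
n=0: y=0, sp=3, e=sp−y=3; I=3, D=e−e_prev=3; u=3/2·3+2·3+2·3=16.5; next y=1/5·0+1/4·16.5=4.125
n=1: y=4.125, sp=3, e=sp−y=-1.125; I=1.875, D=e−e_prev=-4.125; u=3/2·(-1.125)+2·1.875+2·(-4.125)=-6.1875; next y=1/5·4.125+1/4·(-6.1875)=-0.721875
n=2: y=-0.721875, sp=3, e=sp−y=3.721875; I=5.596875, D=e−e_prev=4.846875; u=3/2·3.721875+2·5.596875+2·4.846875≈26.470313; next y=1/5·(-0.721875)+1/4·26.470313≈6.473203
n=3: y≈6.473203, sp=3, e=sp−y≈-3.473203; I≈2.123672, D=e−e_prev≈-7.195078; u=3/2·(-3.473203)+2·2.123672+2·(-7.195078)≈-15.352617; next y=1/5·6.473203+1/4·(-15.352617)≈-2.543514
n=4: y≈-2.543514, sp=3, e=sp−y≈5.543514; I≈7.667186, D=e−e_prev≈9.016717; u=3/2·5.543514+2·7.667186+2·9.016717≈41.683075; next y=1/5·(-2.543514)+1/4·41.683075≈9.912066
n=5: y≈9.912066, sp=3, e=sp−y≈-6.912066; I≈0.755119, D=e−e_prev≈-12.455580; u=3/2·(-6.912066)+2·0.755119+2·(-12.455580)≈-33.769020; next y=1/5·9.912066+1/4·(-33.769020)≈-6.459842
n=6: y≈-6.459842, sp=3, e=sp−y≈9.459842; I≈10.214961, D=e−e_prev≈16.371908; u=3/2·9.459842+2·10.214961+2·16.371908≈67.363500; next y=1/5·(-6.459842)+1/4·67.363500≈15.548907
n=7: y≈15.548907, sp=3, e=sp−y≈-12.548907; I≈-2.333946, D=e−e_prev≈-22.008748; u=3/2·(-12.548907)+2·(-2.333946)+2·(-22.008748)≈-67.508748; next y=1/5·15.548907+1/4·(-67.508748)≈-13.767406
n=8: y≈-13.767406, sp=3, e=sp−y≈16.767406; I≈14.433460, D=e−e_prev≈29.316312; u=3/2·16.767406+2·14.433460+2·29.316312≈112.650654; next y=1/5·(-13.767406)+1/4·112.650654≈25.409182
n=9: y≈25.409182, sp=3, e=sp−y≈-22.409182; I≈-7.975722, D=e−e_prev≈-39.176588; u=3/2·(-22.409182)+2·(-7.975722)+2·(-39.176588)≈-127.918394; next y=1/5·25.409182+1/4·(-127.918394)≈-26.897762
n=10: y≈-26.897762, sp=3, e=sp−y≈29.897762; I≈21.922040, D=e−e_prev≈52.306944; u=3/2·29.897762+2·21.922040+2·52.306944≈193.304611; next y=1/5·(-26.897762)+1/4·193.304611≈42.946600
n=11: y≈42.946600, sp=3, e=sp−y≈-39.946600; I≈-18.024561, D=e−e_prev≈-69.844362; u=3/2·(-39.946600)+2·(-18.024561)+2·(-69.844362)≈-235.657746; next y=1/5·42.946600+1/4·(-235.657746)≈-50.325117
n=12: y≈-50.325117, sp=3, e=sp−y≈53.325117; I≈35.300556, D=e−e_prev≈93.271717; u=3/2·53.325117+2·35.300556+2·93.271717≈337.132220; next y=1/5·(-50.325117)+1/4·337.132220≈74.218032
n=13: y≈74.218032, sp=3, e=sp−y≈-71.218032; I≈-35.917476, D=e−e_prev≈-124.543148; u=3/2·(-71.218032)+2·(-35.917476)+2·(-124.543148)≈-427.748296; next y=1/5·74.218032+1/4·(-427.748296)≈-92.093468

0 3 16.500 0.000
1 3 -6.188 4.125
2 3 26.470 -0.722
3 3 -15.353 6.473
4 3 41.683 -2.544
5 3 -33.769 9.912
6 3 67.364 -6.460
7 3 -67.509 15.549
8 3 112.651 -13.767
9 3 -127.918 25.409
10 3 193.305 -26.898
11 3 -235.658 42.947
12 3 337.132 -50.325
13 3 -427.748 74.218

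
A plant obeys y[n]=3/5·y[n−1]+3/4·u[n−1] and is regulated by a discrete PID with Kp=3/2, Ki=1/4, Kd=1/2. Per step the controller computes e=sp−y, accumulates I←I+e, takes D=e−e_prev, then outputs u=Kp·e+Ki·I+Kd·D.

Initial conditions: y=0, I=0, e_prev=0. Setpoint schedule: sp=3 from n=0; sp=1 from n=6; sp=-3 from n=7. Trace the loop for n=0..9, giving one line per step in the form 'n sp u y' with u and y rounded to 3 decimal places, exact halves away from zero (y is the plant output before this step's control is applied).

(exact arithmetic carried between steps; '≈' marks a value shown rounded to 6 d.p. or computed from one; I and e_prev carry over from the previous line; the table rounds u and y to 3 d.p., halves away from zero)
n=0: y=0, sp=3, e=sp−y=3; I=3, D=e−e_prev=3; u=3/2·3+1/4·3+1/2·3=6.75; next y=3/5·0+3/4·6.75=5.0625
n=1: y=5.0625, sp=3, e=sp−y=-2.0625; I=0.9375, D=e−e_prev=-5.0625; u=3/2·(-2.0625)+1/4·0.9375+1/2·(-5.0625)=-5.390625; next y=3/5·5.0625+3/4·(-5.390625)≈-1.005469
n=2: y≈-1.005469, sp=3, e=sp−y≈4.005469; I≈4.942969, D=e−e_prev≈6.067969; u=3/2·4.005469+1/4·4.942969+1/2·6.067969≈10.277930; next y=3/5·(-1.005469)+3/4·10.277930≈7.105166
n=3: y≈7.105166, sp=3, e=sp−y≈-4.105166; I≈0.837803, D=e−e_prev≈-8.110635; u=3/2·(-4.105166)+1/4·0.837803+1/2·(-8.110635)≈-10.003616; next y=3/5·7.105166+3/4·(-10.003616)≈-3.239612
n=4: y≈-3.239612, sp=3, e=sp−y≈6.239612; I≈7.077415, D=e−e_prev≈10.344778; u=3/2·6.239612+1/4·7.077415+1/2·10.344778≈16.301161; next y=3/5·(-3.239612)+3/4·16.301161≈10.282104
n=5: y≈10.282104, sp=3, e=sp−y≈-7.282104; I≈-0.204689, D=e−e_prev≈-13.521716; u=3/2·(-7.282104)+1/4·(-0.204689)+1/2·(-13.521716)≈-17.735185; next y=3/5·10.282104+3/4·(-17.735185)≈-7.132127
n=6: y≈-7.132127, sp=1, e=sp−y≈8.132127; I≈7.927438, D=e−e_prev≈15.414230; u=3/2·8.132127+1/4·7.927438+1/2·15.414230≈21.887165; next y=3/5·(-7.132127)+3/4·21.887165≈12.136098
n=7: y≈12.136098, sp=-3, e=sp−y≈-15.136098; I≈-7.208659, D=e−e_prev≈-23.268224; u=3/2·(-15.136098)+1/4·(-7.208659)+1/2·(-23.268224)≈-36.140424; next y=3/5·12.136098+3/4·(-36.140424)≈-19.823659
n=8: y≈-19.823659, sp=-3, e=sp−y≈16.823659; I≈9.615000, D=e−e_prev≈31.959757; u=3/2·16.823659+1/4·9.615000+1/2·31.959757≈43.619117; next y=3/5·(-19.823659)+3/4·43.619117≈20.820142
n=9: y≈20.820142, sp=-3, e=sp−y≈-23.820142; I≈-14.205143, D=e−e_prev≈-40.643801; u=3/2·(-23.820142)+1/4·(-14.205143)+1/2·(-40.643801)≈-59.603400; next y=3/5·20.820142+3/4·(-59.603400)≈-32.210464

0 3 6.750 0.000
1 3 -5.391 5.063
2 3 10.278 -1.005
3 3 -10.004 7.105
4 3 16.301 -3.240
5 3 -17.735 10.282
6 1 21.887 -7.132
7 -3 -36.140 12.136
8 -3 43.619 -19.824
9 -3 -59.603 20.820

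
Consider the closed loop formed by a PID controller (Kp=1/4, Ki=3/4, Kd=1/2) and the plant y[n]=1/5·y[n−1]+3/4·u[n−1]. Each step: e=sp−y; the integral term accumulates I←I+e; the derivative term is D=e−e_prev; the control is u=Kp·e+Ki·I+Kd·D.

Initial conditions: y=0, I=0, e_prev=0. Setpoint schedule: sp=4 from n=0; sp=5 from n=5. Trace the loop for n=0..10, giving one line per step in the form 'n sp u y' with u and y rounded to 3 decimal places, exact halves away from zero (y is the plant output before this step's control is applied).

(exact arithmetic carried between steps; '≈' marks a value shown rounded to 6 d.p. or computed from one; I and e_prev carry over from the previous line; the table rounds u and y to 3 d.p., halves away from zero)
n=0: y=0, sp=4, e=sp−y=4; I=4, D=e−e_prev=4; u=1/4·4+3/4·4+1/2·4=6; next y=1/5·0+3/4·6=4.5
n=1: y=4.5, sp=4, e=sp−y=-0.5; I=3.5, D=e−e_prev=-4.5; u=1/4·(-0.5)+3/4·3.5+1/2·(-4.5)=0.25; next y=1/5·4.5+3/4·0.25=1.0875
n=2: y=1.0875, sp=4, e=sp−y=2.9125; I=6.4125, D=e−e_prev=3.4125; u=1/4·2.9125+3/4·6.4125+1/2·3.4125=7.24375; next y=1/5·1.0875+3/4·7.24375≈5.650313
n=3: y≈5.650313, sp=4, e=sp−y≈-1.650313; I≈4.762188, D=e−e_prev≈-4.562813; u=1/4·(-1.650313)+3/4·4.762188+1/2·(-4.562813)≈0.877656; next y=1/5·5.650313+3/4·0.877656≈1.788305
n=4: y≈1.788305, sp=4, e=sp−y≈2.211695; I≈6.973883, D=e−e_prev≈3.862008; u=1/4·2.211695+3/4·6.973883+1/2·3.862008≈7.714340; next y=1/5·1.788305+3/4·7.714340≈6.143416
n=5: y≈6.143416, sp=5, e=sp−y≈-1.143416; I≈5.830467, D=e−e_prev≈-3.355111; u=1/4·(-1.143416)+3/4·5.830467+1/2·(-3.355111)≈2.409441; next y=1/5·6.143416+3/4·2.409441≈3.035764
n=6: y≈3.035764, sp=5, e=sp−y≈1.964236; I≈7.794703, D=e−e_prev≈3.107652; u=1/4·1.964236+3/4·7.794703+1/2·3.107652≈7.890913; next y=1/5·3.035764+3/4·7.890913≈6.525337
n=7: y≈6.525337, sp=5, e=sp−y≈-1.525337; I≈6.269366, D=e−e_prev≈-3.489573; u=1/4·(-1.525337)+3/4·6.269366+1/2·(-3.489573)≈2.575904; next y=1/5·6.525337+3/4·2.575904≈3.236995
n=8: y≈3.236995, sp=5, e=sp−y≈1.763005; I≈8.032371, D=e−e_prev≈3.288342; u=1/4·1.763005+3/4·8.032371+1/2·3.288342≈8.109201; next y=1/5·3.236995+3/4·8.109201≈6.729299
n=9: y≈6.729299, sp=5, e=sp−y≈-1.729299; I≈6.303072, D=e−e_prev≈-3.492304; u=1/4·(-1.729299)+3/4·6.303072+1/2·(-3.492304)≈2.548827; next y=1/5·6.729299+3/4·2.548827≈3.257480
n=10: y≈3.257480, sp=5, e=sp−y≈1.742520; I≈8.045592, D=e−e_prev≈3.471820; u=1/4·1.742520+3/4·8.045592+1/2·3.471820≈8.205734; next y=1/5·3.257480+3/4·8.205734≈6.805796

0 4 6.000 0.000
1 4 0.250 4.500
2 4 7.244 1.088
3 4 0.878 5.650
4 4 7.714 1.788
5 5 2.409 6.143
6 5 7.891 3.036
7 5 2.576 6.525
8 5 8.109 3.237
9 5 2.549 6.729
10 5 8.206 3.257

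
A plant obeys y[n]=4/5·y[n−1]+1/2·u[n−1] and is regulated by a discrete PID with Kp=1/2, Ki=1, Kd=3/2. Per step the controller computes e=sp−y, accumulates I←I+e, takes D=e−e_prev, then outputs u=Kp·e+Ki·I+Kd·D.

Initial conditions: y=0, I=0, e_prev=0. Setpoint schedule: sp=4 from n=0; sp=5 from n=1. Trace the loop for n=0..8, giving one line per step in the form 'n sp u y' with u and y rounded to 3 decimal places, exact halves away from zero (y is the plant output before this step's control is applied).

0 4 12.000 0.000
1 5 -5.000 6.000
2 5 12.600 2.300
3 5 -7.770 8.140
4 5 14.389 2.627
5 5 -11.515 9.296
6 5 17.043 1.679
7 5 -15.618 9.865
8 5 21.141 0.083

(exact arithmetic carried between steps; '≈' marks a value shown rounded to 6 d.p. or computed from one; I and e_prev carry over from the previous line; the table rounds u and y to 3 d.p., halves away from zero)
n=0: y=0, sp=4, e=sp−y=4; I=4, D=e−e_prev=4; u=1/2·4+1·4+3/2·4=12; next y=4/5·0+1/2·12=6
n=1: y=6, sp=5, e=sp−y=-1; I=3, D=e−e_prev=-5; u=1/2·(-1)+1·3+3/2·(-5)=-5; next y=4/5·6+1/2·(-5)=2.3
n=2: y=2.3, sp=5, e=sp−y=2.7; I=5.7, D=e−e_prev=3.7; u=1/2·2.7+1·5.7+3/2·3.7=12.6; next y=4/5·2.3+1/2·12.6=8.14
n=3: y=8.14, sp=5, e=sp−y=-3.14; I=2.56, D=e−e_prev=-5.84; u=1/2·(-3.14)+1·2.56+3/2·(-5.84)=-7.77; next y=4/5·8.14+1/2·(-7.77)=2.627
n=4: y=2.627, sp=5, e=sp−y=2.373; I=4.933, D=e−e_prev=5.513; u=1/2·2.373+1·4.933+3/2·5.513=14.389; next y=4/5·2.627+1/2·14.389=9.2961
n=5: y=9.2961, sp=5, e=sp−y=-4.2961; I=0.6369, D=e−e_prev=-6.6691; u=1/2·(-4.2961)+1·0.6369+3/2·(-6.6691)=-11.5148; next y=4/5·9.2961+1/2·(-11.5148)=1.67948
n=6: y=1.67948, sp=5, e=sp−y=3.32052; I=3.95742, D=e−e_prev=7.61662; u=1/2·3.32052+1·3.95742+3/2·7.61662=17.04261; next y=4/5·1.67948+1/2·17.04261=9.864889
n=7: y=9.864889, sp=5, e=sp−y=-4.864889; I=-0.907469, D=e−e_prev=-8.185409; u=1/2·(-4.864889)+1·(-0.907469)+3/2·(-8.185409)=-15.618027; next y=4/5·9.864889+1/2·(-15.618027)≈0.082898
n=8: y≈0.082898, sp=5, e=sp−y≈4.917102; I≈4.009633, D=e−e_prev≈9.781991; u=1/2·4.917102+1·4.009633+3/2·9.781991≈21.141171; next y=4/5·0.082898+1/2·21.141171≈10.636904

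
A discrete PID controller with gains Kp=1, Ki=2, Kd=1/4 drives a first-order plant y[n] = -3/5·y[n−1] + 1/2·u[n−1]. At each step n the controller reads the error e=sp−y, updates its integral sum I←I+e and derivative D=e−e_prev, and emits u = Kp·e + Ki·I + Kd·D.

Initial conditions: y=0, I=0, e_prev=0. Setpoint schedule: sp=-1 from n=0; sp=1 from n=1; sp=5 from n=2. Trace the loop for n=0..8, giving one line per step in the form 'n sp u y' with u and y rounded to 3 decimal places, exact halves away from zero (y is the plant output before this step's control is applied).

(exact arithmetic carried between steps; '≈' marks a value shown rounded to 6 d.p. or computed from one; I and e_prev carry over from the previous line; the table rounds u and y to 3 d.p., halves away from zero)
n=0: y=0, sp=-1, e=sp−y=-1; I=-1, D=e−e_prev=-1; u=1·(-1)+2·(-1)+1/4·(-1)=-3.25; next y=-3/5·0+1/2·(-3.25)=-1.625
n=1: y=-1.625, sp=1, e=sp−y=2.625; I=1.625, D=e−e_prev=3.625; u=1·2.625+2·1.625+1/4·3.625=6.78125; next y=-3/5·(-1.625)+1/2·6.78125=4.365625
n=2: y=4.365625, sp=5, e=sp−y=0.634375; I=2.259375, D=e−e_prev=-1.990625; u=1·0.634375+2·2.259375+1/4·(-1.990625)≈4.655469; next y=-3/5·4.365625+1/2·4.655469≈-0.291641
n=3: y≈-0.291641, sp=5, e=sp−y≈5.291641; I≈7.551016, D=e−e_prev≈4.657266; u=1·5.291641+2·7.551016+1/4·4.657266≈21.557988; next y=-3/5·(-0.291641)+1/2·21.557988≈10.953979
n=4: y≈10.953979, sp=5, e=sp−y≈-5.953979; I≈1.597037, D=e−e_prev≈-11.245619; u=1·(-5.953979)+2·1.597037+1/4·(-11.245619)≈-5.571309; next y=-3/5·10.953979+1/2·(-5.571309)≈-9.358042
n=5: y≈-9.358042, sp=5, e=sp−y≈14.358042; I≈15.955079, D=e−e_prev≈20.312020; u=1·14.358042+2·15.955079+1/4·20.312020≈51.346204; next y=-3/5·(-9.358042)+1/2·51.346204≈31.287927
n=6: y≈31.287927, sp=5, e=sp−y≈-26.287927; I≈-10.332848, D=e−e_prev≈-40.645969; u=1·(-26.287927)+2·(-10.332848)+1/4·(-40.645969)≈-57.115116; next y=-3/5·31.287927+1/2·(-57.115116)≈-47.330314
n=7: y≈-47.330314, sp=5, e=sp−y≈52.330314; I≈41.997466, D=e−e_prev≈78.618241; u=1·52.330314+2·41.997466+1/4·78.618241≈155.979806; next y=-3/5·(-47.330314)+1/2·155.979806≈106.388092
n=8: y≈106.388092, sp=5, e=sp−y≈-101.388092; I≈-59.390626, D=e−e_prev≈-153.718406; u=1·(-101.388092)+2·(-59.390626)+1/4·(-153.718406)≈-258.598945; next y=-3/5·106.388092+1/2·(-258.598945)≈-193.132327

0 -1 -3.250 0.000
1 1 6.781 -1.625
2 5 4.655 4.366
3 5 21.558 -0.292
4 5 -5.571 10.954
5 5 51.346 -9.358
6 5 -57.115 31.288
7 5 155.980 -47.330
8 5 -258.599 106.388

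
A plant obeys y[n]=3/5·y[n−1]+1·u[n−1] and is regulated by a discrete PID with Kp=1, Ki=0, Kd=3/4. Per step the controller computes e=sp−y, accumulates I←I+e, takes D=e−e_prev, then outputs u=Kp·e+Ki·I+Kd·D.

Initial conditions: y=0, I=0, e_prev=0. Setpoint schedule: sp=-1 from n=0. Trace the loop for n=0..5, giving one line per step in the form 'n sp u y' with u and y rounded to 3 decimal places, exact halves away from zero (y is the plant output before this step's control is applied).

0 -1 -1.750 0.000
1 -1 2.063 -1.750
2 -1 -4.084 1.013
3 -1 5.844 -3.477
4 -1 -10.184 3.758
5 -1 15.694 -7.929

(exact arithmetic carried between steps; '≈' marks a value shown rounded to 6 d.p. or computed from one; I and e_prev carry over from the previous line; the table rounds u and y to 3 d.p., halves away from zero)
n=0: y=0, sp=-1, e=sp−y=-1; I=-1, D=e−e_prev=-1; u=1·(-1)+0·(-1)+3/4·(-1)=-1.75; next y=3/5·0+1·(-1.75)=-1.75
n=1: y=-1.75, sp=-1, e=sp−y=0.75; I=-0.25, D=e−e_prev=1.75; u=1·0.75+0·(-0.25)+3/4·1.75=2.0625; next y=3/5·(-1.75)+1·2.0625=1.0125
n=2: y=1.0125, sp=-1, e=sp−y=-2.0125; I=-2.2625, D=e−e_prev=-2.7625; u=1·(-2.0125)+0·(-2.2625)+3/4·(-2.7625)=-4.084375; next y=3/5·1.0125+1·(-4.084375)=-3.476875
n=3: y=-3.476875, sp=-1, e=sp−y=2.476875; I=0.214375, D=e−e_prev=4.489375; u=1·2.476875+0·0.214375+3/4·4.489375≈5.843906; next y=3/5·(-3.476875)+1·5.843906≈3.757781
n=4: y≈3.757781, sp=-1, e=sp−y≈-4.757781; I≈-4.543406, D=e−e_prev≈-7.234656; u=1·(-4.757781)+0·(-4.543406)+3/4·(-7.234656)≈-10.183773; next y=3/5·3.757781+1·(-10.183773)≈-7.929105
n=5: y≈-7.929105, sp=-1, e=sp−y≈6.929105; I≈2.385698, D=e−e_prev≈11.686886; u=1·6.929105+0·2.385698+3/4·11.686886≈15.694269; next y=3/5·(-7.929105)+1·15.694269≈10.936806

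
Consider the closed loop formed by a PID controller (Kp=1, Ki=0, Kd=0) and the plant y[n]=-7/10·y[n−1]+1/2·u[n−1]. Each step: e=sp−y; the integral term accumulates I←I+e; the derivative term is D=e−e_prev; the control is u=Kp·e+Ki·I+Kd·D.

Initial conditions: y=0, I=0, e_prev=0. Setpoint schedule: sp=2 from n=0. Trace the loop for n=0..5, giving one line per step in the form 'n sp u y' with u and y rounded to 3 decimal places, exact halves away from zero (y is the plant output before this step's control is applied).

0 2 2.000 0.000
1 2 1.000 1.000
2 2 2.200 -0.200
3 2 0.760 1.240
4 2 2.488 -0.488
5 2 0.414 1.586

(exact arithmetic carried between steps; '≈' marks a value shown rounded to 6 d.p. or computed from one; I and e_prev carry over from the previous line; the table rounds u and y to 3 d.p., halves away from zero)
n=0: y=0, sp=2, e=sp−y=2; I=2, D=e−e_prev=2; u=1·2+0·2+0·2=2; next y=-7/10·0+1/2·2=1
n=1: y=1, sp=2, e=sp−y=1; I=3, D=e−e_prev=-1; u=1·1+0·3+0·(-1)=1; next y=-7/10·1+1/2·1=-0.2
n=2: y=-0.2, sp=2, e=sp−y=2.2; I=5.2, D=e−e_prev=1.2; u=1·2.2+0·5.2+0·1.2=2.2; next y=-7/10·(-0.2)+1/2·2.2=1.24
n=3: y=1.24, sp=2, e=sp−y=0.76; I=5.96, D=e−e_prev=-1.44; u=1·0.76+0·5.96+0·(-1.44)=0.76; next y=-7/10·1.24+1/2·0.76=-0.488
n=4: y=-0.488, sp=2, e=sp−y=2.488; I=8.448, D=e−e_prev=1.728; u=1·2.488+0·8.448+0·1.728=2.488; next y=-7/10·(-0.488)+1/2·2.488=1.5856
n=5: y=1.5856, sp=2, e=sp−y=0.4144; I=8.8624, D=e−e_prev=-2.0736; u=1·0.4144+0·8.8624+0·(-2.0736)=0.4144; next y=-7/10·1.5856+1/2·0.4144=-0.90272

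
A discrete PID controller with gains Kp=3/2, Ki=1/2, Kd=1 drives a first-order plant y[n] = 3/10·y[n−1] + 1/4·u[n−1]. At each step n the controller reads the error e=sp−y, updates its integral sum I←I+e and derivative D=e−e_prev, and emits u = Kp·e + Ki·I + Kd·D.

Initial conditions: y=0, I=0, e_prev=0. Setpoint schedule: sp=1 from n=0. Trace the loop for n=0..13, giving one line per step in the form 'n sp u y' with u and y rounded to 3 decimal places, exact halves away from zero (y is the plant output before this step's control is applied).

(exact arithmetic carried between steps; '≈' marks a value shown rounded to 6 d.p. or computed from one; I and e_prev carry over from the previous line; the table rounds u and y to 3 d.p., halves away from zero)
n=0: y=0, sp=1, e=sp−y=1; I=1, D=e−e_prev=1; u=3/2·1+1/2·1+1·1=3; next y=3/10·0+1/4·3=0.75
n=1: y=0.75, sp=1, e=sp−y=0.25; I=1.25, D=e−e_prev=-0.75; u=3/2·0.25+1/2·1.25+1·(-0.75)=0.25; next y=3/10·0.75+1/4·0.25=0.2875
n=2: y=0.2875, sp=1, e=sp−y=0.7125; I=1.9625, D=e−e_prev=0.4625; u=3/2·0.7125+1/2·1.9625+1·0.4625=2.5125; next y=3/10·0.2875+1/4·2.5125=0.714375
n=3: y=0.714375, sp=1, e=sp−y=0.285625; I=2.248125, D=e−e_prev=-0.426875; u=3/2·0.285625+1/2·2.248125+1·(-0.426875)=1.125625; next y=3/10·0.714375+1/4·1.125625≈0.495719
n=4: y≈0.495719, sp=1, e=sp−y≈0.504281; I≈2.752406, D=e−e_prev≈0.218656; u=3/2·0.504281+1/2·2.752406+1·0.218656≈2.351281; next y=3/10·0.495719+1/4·2.351281≈0.736536
n=5: y≈0.736536, sp=1, e=sp−y≈0.263464; I≈3.015870, D=e−e_prev≈-0.240817; u=3/2·0.263464+1/2·3.015870+1·(-0.240817)≈1.662314; next y=3/10·0.736536+1/4·1.662314≈0.636539
n=6: y≈0.636539, sp=1, e=sp−y≈0.363461; I≈3.379331, D=e−e_prev≈0.099997; u=3/2·0.363461+1/2·3.379331+1·0.099997≈2.334853; next y=3/10·0.636539+1/4·2.334853≈0.774675
n=7: y≈0.774675, sp=1, e=sp−y≈0.225325; I≈3.604656, D=e−e_prev≈-0.138136; u=3/2·0.225325+1/2·3.604656+1·(-0.138136)≈2.002180; next y=3/10·0.774675+1/4·2.002180≈0.732947
n=8: y≈0.732947, sp=1, e=sp−y≈0.267053; I≈3.871709, D=e−e_prev≈0.041728; u=3/2·0.267053+1/2·3.871709+1·0.041728≈2.378161; next y=3/10·0.732947+1/4·2.378161≈0.814424
n=9: y≈0.814424, sp=1, e=sp−y≈0.185576; I≈4.057284, D=e−e_prev≈-0.081477; u=3/2·0.185576+1/2·4.057284+1·(-0.081477)≈2.225528; next y=3/10·0.814424+1/4·2.225528≈0.800709
n=10: y≈0.800709, sp=1, e=sp−y≈0.199291; I≈4.256575, D=e−e_prev≈0.013715; u=3/2·0.199291+1/2·4.256575+1·0.013715≈2.440938; next y=3/10·0.800709+1/4·2.440938≈0.850447
n=11: y≈0.850447, sp=1, e=sp−y≈0.149553; I≈4.406127, D=e−e_prev≈-0.049738; u=3/2·0.149553+1/2·4.406127+1·(-0.049738)≈2.377655; next y=3/10·0.850447+1/4·2.377655≈0.849548
n=12: y≈0.849548, sp=1, e=sp−y≈0.150452; I≈4.556579, D=e−e_prev≈0.000900; u=3/2·0.150452+1/2·4.556579+1·0.000900≈2.504867; next y=3/10·0.849548+1/4·2.504867≈0.881081
n=13: y≈0.881081, sp=1, e=sp−y≈0.118919; I≈4.675498, D=e−e_prev≈-0.031533; u=3/2·0.118919+1/2·4.675498+1·(-0.031533)≈2.484594; next y=3/10·0.881081+1/4·2.484594≈0.885473

0 1 3.000 0.000
1 1 0.250 0.750
2 1 2.513 0.288
3 1 1.126 0.714
4 1 2.351 0.496
5 1 1.662 0.737
6 1 2.335 0.637
7 1 2.002 0.775
8 1 2.378 0.733
9 1 2.226 0.814
10 1 2.441 0.801
11 1 2.378 0.850
12 1 2.505 0.850
13 1 2.485 0.881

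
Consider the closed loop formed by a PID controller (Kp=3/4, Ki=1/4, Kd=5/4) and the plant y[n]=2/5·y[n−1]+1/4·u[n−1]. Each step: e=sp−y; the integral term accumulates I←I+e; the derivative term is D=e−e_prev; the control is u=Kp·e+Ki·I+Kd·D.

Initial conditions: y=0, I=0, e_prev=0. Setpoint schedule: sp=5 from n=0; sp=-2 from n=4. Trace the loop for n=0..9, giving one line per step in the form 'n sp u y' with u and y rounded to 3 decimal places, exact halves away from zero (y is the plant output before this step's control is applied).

(exact arithmetic carried between steps; '≈' marks a value shown rounded to 6 d.p. or computed from one; I and e_prev carry over from the previous line; the table rounds u and y to 3 d.p., halves away from zero)
n=0: y=0, sp=5, e=sp−y=5; I=5, D=e−e_prev=5; u=3/4·5+1/4·5+5/4·5=11.25; next y=2/5·0+1/4·11.25=2.8125
n=1: y=2.8125, sp=5, e=sp−y=2.1875; I=7.1875, D=e−e_prev=-2.8125; u=3/4·2.1875+1/4·7.1875+5/4·(-2.8125)=-0.078125; next y=2/5·2.8125+1/4·(-0.078125)≈1.105469
n=2: y≈1.105469, sp=5, e=sp−y≈3.894531; I≈11.082031, D=e−e_prev≈1.707031; u=3/4·3.894531+1/4·11.082031+5/4·1.707031≈7.825195; next y=2/5·1.105469+1/4·7.825195≈2.398486
n=3: y≈2.398486, sp=5, e=sp−y≈2.601514; I≈13.683545, D=e−e_prev≈-1.293018; u=3/4·2.601514+1/4·13.683545+5/4·(-1.293018)≈3.755750; next y=2/5·2.398486+1/4·3.755750≈1.898332
n=4: y≈1.898332, sp=-2, e=sp−y≈-3.898332; I≈9.785213, D=e−e_prev≈-6.499846; u=3/4·(-3.898332)+1/4·9.785213+5/4·(-6.499846)≈-8.602253; next y=2/5·1.898332+1/4·(-8.602253)≈-1.391230
n=5: y≈-1.391230, sp=-2, e=sp−y≈-0.608770; I≈9.176443, D=e−e_prev≈3.289562; u=3/4·(-0.608770)+1/4·9.176443+5/4·3.289562≈5.949487; next y=2/5·(-1.391230)+1/4·5.949487≈0.930879
n=6: y≈0.930879, sp=-2, e=sp−y≈-2.930879; I≈6.245564, D=e−e_prev≈-2.322110; u=3/4·(-2.930879)+1/4·6.245564+5/4·(-2.322110)≈-3.539406; next y=2/5·0.930879+1/4·(-3.539406)≈-0.512500
n=7: y≈-0.512500, sp=-2, e=sp−y≈-1.487500; I≈4.758064, D=e−e_prev≈1.443379; u=3/4·(-1.487500)+1/4·4.758064+5/4·1.443379≈1.878115; next y=2/5·(-0.512500)+1/4·1.878115≈0.264529
n=8: y≈0.264529, sp=-2, e=sp−y≈-2.264529; I≈2.493535, D=e−e_prev≈-0.777028; u=3/4·(-2.264529)+1/4·2.493535+5/4·(-0.777028)≈-2.046298; next y=2/5·0.264529+1/4·(-2.046298)≈-0.405763
n=9: y≈-0.405763, sp=-2, e=sp−y≈-1.594237; I≈0.899298, D=e−e_prev≈0.670292; u=3/4·(-1.594237)+1/4·0.899298+5/4·0.670292≈-0.132988; next y=2/5·(-0.405763)+1/4·(-0.132988)≈-0.195552

0 5 11.250 0.000
1 5 -0.078 2.813
2 5 7.825 1.105
3 5 3.756 2.398
4 -2 -8.602 1.898
5 -2 5.949 -1.391
6 -2 -3.539 0.931
7 -2 1.878 -0.512
8 -2 -2.046 0.265
9 -2 -0.133 -0.406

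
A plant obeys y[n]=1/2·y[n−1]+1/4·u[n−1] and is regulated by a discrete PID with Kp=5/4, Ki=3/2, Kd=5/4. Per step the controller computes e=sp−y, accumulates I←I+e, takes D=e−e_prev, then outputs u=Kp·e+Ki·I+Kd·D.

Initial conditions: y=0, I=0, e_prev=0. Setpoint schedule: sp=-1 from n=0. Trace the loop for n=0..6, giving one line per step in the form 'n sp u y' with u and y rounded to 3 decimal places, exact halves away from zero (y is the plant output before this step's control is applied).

0 -1 -4.000 0.000
1 -1 -0.250 -1.000
2 -1 -3.250 -0.563
3 -1 -1.234 -1.094
4 -1 -2.711 -0.855
5 -1 -1.630 -1.105
6 -1 -2.365 -0.960

(exact arithmetic carried between steps; '≈' marks a value shown rounded to 6 d.p. or computed from one; I and e_prev carry over from the previous line; the table rounds u and y to 3 d.p., halves away from zero)
n=0: y=0, sp=-1, e=sp−y=-1; I=-1, D=e−e_prev=-1; u=5/4·(-1)+3/2·(-1)+5/4·(-1)=-4; next y=1/2·0+1/4·(-4)=-1
n=1: y=-1, sp=-1, e=sp−y=0; I=-1, D=e−e_prev=1; u=5/4·0+3/2·(-1)+5/4·1=-0.25; next y=1/2·(-1)+1/4·(-0.25)=-0.5625
n=2: y=-0.5625, sp=-1, e=sp−y=-0.4375; I=-1.4375, D=e−e_prev=-0.4375; u=5/4·(-0.4375)+3/2·(-1.4375)+5/4·(-0.4375)=-3.25; next y=1/2·(-0.5625)+1/4·(-3.25)=-1.09375
n=3: y=-1.09375, sp=-1, e=sp−y=0.09375; I=-1.34375, D=e−e_prev=0.53125; u=5/4·0.09375+3/2·(-1.34375)+5/4·0.53125=-1.234375; next y=1/2·(-1.09375)+1/4·(-1.234375)≈-0.855469
n=4: y≈-0.855469, sp=-1, e=sp−y≈-0.144531; I≈-1.488281, D=e−e_prev≈-0.238281; u=5/4·(-0.144531)+3/2·(-1.488281)+5/4·(-0.238281)≈-2.710938; next y=1/2·(-0.855469)+1/4·(-2.710938)≈-1.105469
n=5: y≈-1.105469, sp=-1, e=sp−y≈0.105469; I≈-1.382813, D=e−e_prev≈0.25; u=5/4·0.105469+3/2·(-1.382813)+5/4·0.25≈-1.629883; next y=1/2·(-1.105469)+1/4·(-1.629883)≈-0.960205
n=6: y≈-0.960205, sp=-1, e=sp−y≈-0.039795; I≈-1.422607, D=e−e_prev≈-0.145264; u=5/4·(-0.039795)+3/2·(-1.422607)+5/4·(-0.145264)≈-2.365234; next y=1/2·(-0.960205)+1/4·(-2.365234)≈-1.071411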